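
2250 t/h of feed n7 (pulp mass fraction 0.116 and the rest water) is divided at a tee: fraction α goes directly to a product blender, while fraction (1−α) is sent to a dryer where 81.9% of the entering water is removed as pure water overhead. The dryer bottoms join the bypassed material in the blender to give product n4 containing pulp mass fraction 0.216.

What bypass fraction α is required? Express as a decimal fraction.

All 2250×0.116 = 261 t/h of pulp reaches n4, so n4 = 261/0.216 = 1208.3 t/h and vapour = 1041.7 t/h.
The evaporator receives (1−α)·2250 of feed at 0.884 water and removes 0.819 of that water:
0.819×0.884×(1−α)×2250 = 1041.7
(1−α) = 1041.7/1629 = 0.6395;  α = 0.3605.

0.361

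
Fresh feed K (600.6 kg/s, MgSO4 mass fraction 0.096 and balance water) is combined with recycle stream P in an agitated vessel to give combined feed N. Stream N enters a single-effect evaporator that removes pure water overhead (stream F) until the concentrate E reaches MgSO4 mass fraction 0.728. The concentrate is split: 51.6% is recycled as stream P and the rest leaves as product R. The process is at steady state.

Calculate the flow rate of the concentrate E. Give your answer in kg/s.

Overall MgSO4 balance (none leaves overhead): MgSO4 in fresh feed = MgSO4 in product, i.e. 600.6×0.096 = (1−0.516)·E·0.728.
E = 57.658/(0.728×0.484) = 163.64 kg/s.

163.6 kg/s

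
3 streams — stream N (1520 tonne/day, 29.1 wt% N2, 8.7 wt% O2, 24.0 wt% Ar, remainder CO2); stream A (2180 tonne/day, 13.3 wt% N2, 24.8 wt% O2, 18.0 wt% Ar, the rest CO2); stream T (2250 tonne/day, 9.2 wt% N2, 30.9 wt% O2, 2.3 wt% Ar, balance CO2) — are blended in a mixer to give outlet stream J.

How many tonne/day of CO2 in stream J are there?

CO2 out = CO2 in = 1520×0.382 + 2180×0.439 + 2250×0.576 = 2833.7 tonne/day.

2834 tonne/day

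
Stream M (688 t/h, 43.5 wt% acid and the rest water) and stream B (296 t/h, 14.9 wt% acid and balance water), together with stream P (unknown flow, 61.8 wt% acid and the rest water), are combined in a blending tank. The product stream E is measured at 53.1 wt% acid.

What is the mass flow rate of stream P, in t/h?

Let P be the unknown flow. Total out = 984 + P.
acid balance: 343.38 + 0.618·P = 0.531·(984 + P)
(0.618 − 0.531)·P = 0.531×984 − 343.38 = 179.12
P = 179.12 / 0.087 = 2058.9 t/h

2059 t/h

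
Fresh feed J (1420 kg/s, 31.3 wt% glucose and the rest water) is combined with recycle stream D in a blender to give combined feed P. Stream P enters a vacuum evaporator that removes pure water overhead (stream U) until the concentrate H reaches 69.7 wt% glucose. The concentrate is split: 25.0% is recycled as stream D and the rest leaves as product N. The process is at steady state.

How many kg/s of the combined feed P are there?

Overall glucose balance (none leaves overhead): glucose in fresh feed = glucose in product, i.e. 1420×0.313 = (1−0.250)·H·0.697.
H = 444.46/(0.697×0.750) = 850.23 kg/s.
Recycle D = 0.250×850.23 = 212.56 kg/s.
Combined feed P = 1420 + 212.56 = 1632.6 kg/s.

1633 kg/s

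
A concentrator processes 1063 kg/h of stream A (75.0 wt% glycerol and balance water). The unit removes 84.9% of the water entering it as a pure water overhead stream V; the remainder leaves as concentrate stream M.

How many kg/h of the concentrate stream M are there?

water entering = 1063×0.250 = 265.75 kg/h; overhead removed = 0.849×265.75 = 225.62 kg/h.
Concentrate = 1063 − 225.62 = 837.38 kg/h.

837.4 kg/h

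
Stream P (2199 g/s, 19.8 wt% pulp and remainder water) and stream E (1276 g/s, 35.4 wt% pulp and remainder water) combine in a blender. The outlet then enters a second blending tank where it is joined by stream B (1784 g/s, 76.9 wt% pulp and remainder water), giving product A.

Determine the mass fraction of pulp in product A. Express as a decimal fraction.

Overall, product flow = 5259 g/s.
pulp in = 2199×0.198 + 1276×0.354 + 1784×0.769 = 2259 g/s.
pulp fraction in A = 0.430.

0.430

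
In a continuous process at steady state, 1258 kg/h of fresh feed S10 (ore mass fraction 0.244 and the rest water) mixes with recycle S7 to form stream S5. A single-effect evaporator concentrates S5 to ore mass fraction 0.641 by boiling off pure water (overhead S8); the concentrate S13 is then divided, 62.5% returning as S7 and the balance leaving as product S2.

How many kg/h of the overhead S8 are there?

Overall ore balance (none leaves overhead): ore in fresh feed = ore in product, i.e. 1258×0.244 = (1−0.625)·S13·0.641.
S13 = 306.95/(0.641×0.375) = 1277 kg/h.
Recycle S7 = 0.625×1277 = 798.11 kg/h.
Combined feed S5 = 1258 + 798.11 = 2056.1 kg/h.
Overhead S8 = S5 − S13 = 2056.1 − 1277 = 779.14 kg/h.

779.1 kg/h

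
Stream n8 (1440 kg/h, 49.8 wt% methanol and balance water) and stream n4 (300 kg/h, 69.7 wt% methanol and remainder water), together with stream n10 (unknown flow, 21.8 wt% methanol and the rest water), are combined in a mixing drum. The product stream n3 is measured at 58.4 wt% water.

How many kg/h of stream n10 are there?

Let n10 be the unknown flow. Total out = 1740 + n10.
water balance: 813.78 + 0.782·n10 = 0.584·(1740 + n10)
(0.782 − 0.584)·n10 = 0.584×1740 − 813.78 = 202.38
n10 = 202.38 / 0.198 = 1022.1 kg/h

1022 kg/h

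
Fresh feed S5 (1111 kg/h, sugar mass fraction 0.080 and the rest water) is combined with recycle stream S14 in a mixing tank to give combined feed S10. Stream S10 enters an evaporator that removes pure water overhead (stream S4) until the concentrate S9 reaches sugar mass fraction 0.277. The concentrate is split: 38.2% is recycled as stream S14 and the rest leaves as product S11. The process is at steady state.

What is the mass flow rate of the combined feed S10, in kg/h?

Overall sugar balance (none leaves overhead): sugar in fresh feed = sugar in product, i.e. 1111×0.080 = (1−0.382)·S9·0.277.
S9 = 88.88/(0.277×0.618) = 519.2 kg/h.
Recycle S14 = 0.382×519.2 = 198.33 kg/h.
Combined feed S10 = 1111 + 198.33 = 1309.3 kg/h.

1309 kg/h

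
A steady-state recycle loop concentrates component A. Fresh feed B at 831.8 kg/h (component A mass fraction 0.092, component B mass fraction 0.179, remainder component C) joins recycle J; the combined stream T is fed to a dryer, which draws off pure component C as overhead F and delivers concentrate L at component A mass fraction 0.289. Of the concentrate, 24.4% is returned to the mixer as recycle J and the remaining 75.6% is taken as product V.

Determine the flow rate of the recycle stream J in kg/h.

Overall component A balance (none leaves overhead): component A in fresh feed = component A in product, i.e. 831.8×0.092 = (1−0.244)·L·0.289.
L = 76.526/(0.289×0.756) = 350.26 kg/h.
Recycle J = 0.244×350.26 = 85.463 kg/h.

85.46 kg/h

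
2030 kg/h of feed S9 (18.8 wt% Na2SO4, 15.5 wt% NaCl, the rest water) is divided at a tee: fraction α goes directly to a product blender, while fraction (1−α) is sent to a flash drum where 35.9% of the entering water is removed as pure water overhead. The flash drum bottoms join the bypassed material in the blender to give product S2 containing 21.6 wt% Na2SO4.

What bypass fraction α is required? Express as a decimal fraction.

0.450

All 2030×0.188 = 381.64 kg/h of Na2SO4 reaches S2, so S2 = 381.64/0.216 = 1766.9 kg/h and vapour = 263.15 kg/h.
The evaporator receives (1−α)·2030 of feed at 0.657 water and removes 0.359 of that water:
0.359×0.657×(1−α)×2030 = 263.15
(1−α) = 263.15/478.8 = 0.5496;  α = 0.4504.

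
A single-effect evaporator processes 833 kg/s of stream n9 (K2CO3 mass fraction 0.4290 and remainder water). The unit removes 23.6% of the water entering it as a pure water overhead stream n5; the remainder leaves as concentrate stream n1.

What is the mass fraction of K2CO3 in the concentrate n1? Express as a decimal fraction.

0.4958

K2CO3 is not removed: 833×0.429 = 357.36 kg/s of K2CO3 enters n1.
water entering = 833×0.571 = 475.64 kg/s; overhead removed = 0.236×475.64 = 112.25 kg/s.
Concentrate = 833 − 112.25 = 720.75 kg/s.
Mass fraction = 357.36/720.75 = 0.4958.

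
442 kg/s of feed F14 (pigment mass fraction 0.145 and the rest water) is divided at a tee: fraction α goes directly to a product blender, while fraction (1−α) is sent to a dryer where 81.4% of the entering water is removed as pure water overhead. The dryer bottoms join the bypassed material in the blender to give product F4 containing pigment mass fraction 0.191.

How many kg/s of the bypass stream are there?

289 kg/s

All 442×0.145 = 64.09 kg/s of pigment reaches F4, so F4 = 64.09/0.191 = 335.55 kg/s and vapour = 106.45 kg/s.
The evaporator receives (1−α)·442 of feed at 0.855 water and removes 0.814 of that water:
0.814×0.855×(1−α)×442 = 106.45
(1−α) = 106.45/307.62 = 0.3460;  α = 0.6540.
Bypass flow = 0.6540×442 = 289.05 kg/s.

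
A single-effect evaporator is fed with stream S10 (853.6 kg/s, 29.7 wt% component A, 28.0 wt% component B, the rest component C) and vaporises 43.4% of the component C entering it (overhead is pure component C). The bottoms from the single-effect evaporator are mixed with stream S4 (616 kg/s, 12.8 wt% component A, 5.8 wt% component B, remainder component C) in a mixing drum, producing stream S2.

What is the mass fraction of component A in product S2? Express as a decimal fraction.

Vapour removed = 0.434×0.423×853.6 = 156.71 kg/s; concentrate = 696.89 kg/s.
component A reaching the mixer = 253.52 (from concentrate) + 616×0.128 = 332.37 kg/s.
Product flow = 696.89 + 616 = 1312.9 kg/s; component A fraction = 0.2532.

0.2532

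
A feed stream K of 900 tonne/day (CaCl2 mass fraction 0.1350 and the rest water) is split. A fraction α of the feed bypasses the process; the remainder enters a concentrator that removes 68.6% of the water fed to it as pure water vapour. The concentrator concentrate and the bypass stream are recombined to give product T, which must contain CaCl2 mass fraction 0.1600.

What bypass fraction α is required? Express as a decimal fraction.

0.737

All 900×0.135 = 121.5 tonne/day of CaCl2 reaches T, so T = 121.5/0.160 = 759.38 tonne/day and vapour = 140.62 tonne/day.
The evaporator receives (1−α)·900 of feed at 0.865 water and removes 0.686 of that water:
0.686×0.865×(1−α)×900 = 140.62
(1−α) = 140.62/534.05 = 0.2633;  α = 0.7367.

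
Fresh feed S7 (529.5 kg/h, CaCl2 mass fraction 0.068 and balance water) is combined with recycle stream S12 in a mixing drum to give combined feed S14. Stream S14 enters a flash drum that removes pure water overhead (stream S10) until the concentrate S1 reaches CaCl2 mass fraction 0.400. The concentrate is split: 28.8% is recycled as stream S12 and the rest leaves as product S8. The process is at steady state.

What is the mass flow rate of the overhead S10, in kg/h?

439.5 kg/h

Overall CaCl2 balance (none leaves overhead): CaCl2 in fresh feed = CaCl2 in product, i.e. 529.5×0.068 = (1−0.288)·S1·0.400.
S1 = 36.006/(0.400×0.712) = 126.43 kg/h.
Recycle S12 = 0.288×126.43 = 36.411 kg/h.
Combined feed S14 = 529.5 + 36.411 = 565.91 kg/h.
Overhead S10 = S14 − S1 = 565.91 − 126.43 = 439.49 kg/h.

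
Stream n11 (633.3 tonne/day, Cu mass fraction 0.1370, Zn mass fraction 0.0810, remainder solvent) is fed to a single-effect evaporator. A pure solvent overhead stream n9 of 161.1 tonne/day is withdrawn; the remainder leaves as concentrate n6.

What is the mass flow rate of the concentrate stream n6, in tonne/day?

Concentrate = 633.3 − 161.1 = 472.2 tonne/day.

472.2 tonne/day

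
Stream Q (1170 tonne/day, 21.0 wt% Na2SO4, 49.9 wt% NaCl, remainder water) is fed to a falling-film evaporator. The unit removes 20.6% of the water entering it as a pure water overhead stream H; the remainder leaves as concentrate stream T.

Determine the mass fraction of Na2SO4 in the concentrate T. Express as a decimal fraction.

Na2SO4 is not removed: 1170×0.210 = 245.7 tonne/day of Na2SO4 enters T.
water entering = 1170×0.291 = 340.47 tonne/day; overhead removed = 0.206×340.47 = 70.137 tonne/day.
Concentrate = 1170 − 70.137 = 1099.9 tonne/day.
Mass fraction = 245.7/1099.9 = 0.223.

0.223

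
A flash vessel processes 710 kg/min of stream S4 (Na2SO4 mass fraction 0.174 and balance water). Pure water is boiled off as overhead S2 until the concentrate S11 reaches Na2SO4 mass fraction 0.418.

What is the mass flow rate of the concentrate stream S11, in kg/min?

Na2SO4 is conserved: 710×0.174 = 123.54 kg/min all reports to the concentrate.
Concentrate = 123.54/(target fraction) = 295.55 kg/min.

295.6 kg/min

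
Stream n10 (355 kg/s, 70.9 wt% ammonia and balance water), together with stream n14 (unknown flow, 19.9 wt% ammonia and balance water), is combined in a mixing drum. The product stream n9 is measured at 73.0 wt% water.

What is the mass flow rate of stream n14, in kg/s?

Let n14 be the unknown flow. Total out = 355 + n14.
water balance: 103.3 + 0.801·n14 = 0.730·(355 + n14)
(0.801 − 0.730)·n14 = 0.730×355 − 103.3 = 155.84
n14 = 155.84 / 0.071 = 2195 kg/s

2195 kg/s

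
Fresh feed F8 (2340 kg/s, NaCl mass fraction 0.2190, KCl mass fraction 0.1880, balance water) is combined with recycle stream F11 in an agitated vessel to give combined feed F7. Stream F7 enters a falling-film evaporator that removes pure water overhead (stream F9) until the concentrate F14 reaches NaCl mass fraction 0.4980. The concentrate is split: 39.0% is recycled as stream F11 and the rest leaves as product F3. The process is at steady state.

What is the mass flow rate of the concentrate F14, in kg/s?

Overall NaCl balance (none leaves overhead): NaCl in fresh feed = NaCl in product, i.e. 2340×0.219 = (1−0.390)·F14·0.498.
F14 = 512.46/(0.498×0.610) = 1686.9 kg/s.

1687 kg/s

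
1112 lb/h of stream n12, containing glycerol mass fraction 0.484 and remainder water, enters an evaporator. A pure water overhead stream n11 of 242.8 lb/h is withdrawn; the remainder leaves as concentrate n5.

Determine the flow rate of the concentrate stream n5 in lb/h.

Concentrate = 1112 − 242.8 = 869.2 lb/h.

869.2 lb/h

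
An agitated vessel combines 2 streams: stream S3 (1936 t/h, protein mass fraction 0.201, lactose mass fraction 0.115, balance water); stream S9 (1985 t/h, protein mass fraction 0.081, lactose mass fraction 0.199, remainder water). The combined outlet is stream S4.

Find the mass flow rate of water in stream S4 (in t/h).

2753 t/h

water out = water in = 1936×0.684 + 1985×0.720 = 2753.4 t/h.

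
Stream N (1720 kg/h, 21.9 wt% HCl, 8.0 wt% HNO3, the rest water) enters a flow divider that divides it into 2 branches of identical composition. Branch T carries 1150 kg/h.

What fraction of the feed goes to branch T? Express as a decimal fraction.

0.669

Fraction to T = 1150/1720 = 0.6686.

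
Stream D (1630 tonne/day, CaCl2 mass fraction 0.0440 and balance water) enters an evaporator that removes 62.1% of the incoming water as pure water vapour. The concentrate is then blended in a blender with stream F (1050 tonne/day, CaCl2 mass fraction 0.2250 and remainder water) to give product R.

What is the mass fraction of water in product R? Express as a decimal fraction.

0.8201

Vapour removed = 0.621×0.956×1630 = 967.69 tonne/day; concentrate = 662.31 tonne/day.
water reaching the mixer = 590.59 (from concentrate) + 1050×0.775 = 1404.3 tonne/day.
Product flow = 662.31 + 1050 = 1712.3 tonne/day; water fraction = 0.8201.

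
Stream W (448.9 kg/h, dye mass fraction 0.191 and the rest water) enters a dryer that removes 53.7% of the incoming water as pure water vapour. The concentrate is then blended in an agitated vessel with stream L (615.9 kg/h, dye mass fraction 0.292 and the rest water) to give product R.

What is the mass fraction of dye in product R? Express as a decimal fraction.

Vapour removed = 0.537×0.809×448.9 = 195.02 kg/h; concentrate = 253.88 kg/h.
dye reaching the mixer = 85.74 (from concentrate) + 615.9×0.292 = 265.58 kg/h.
Product flow = 253.88 + 615.9 = 869.78 kg/h; dye fraction = 0.305.

0.305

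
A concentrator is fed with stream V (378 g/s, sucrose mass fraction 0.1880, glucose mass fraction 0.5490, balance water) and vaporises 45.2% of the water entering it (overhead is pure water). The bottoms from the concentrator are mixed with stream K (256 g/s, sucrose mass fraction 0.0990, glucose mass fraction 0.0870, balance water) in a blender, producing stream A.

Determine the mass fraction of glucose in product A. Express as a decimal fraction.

0.3901

Vapour removed = 0.452×0.263×378 = 44.935 g/s; concentrate = 333.06 g/s.
glucose reaching the mixer = 207.52 (from concentrate) + 256×0.087 = 229.79 g/s.
Product flow = 333.06 + 256 = 589.06 g/s; glucose fraction = 0.3901.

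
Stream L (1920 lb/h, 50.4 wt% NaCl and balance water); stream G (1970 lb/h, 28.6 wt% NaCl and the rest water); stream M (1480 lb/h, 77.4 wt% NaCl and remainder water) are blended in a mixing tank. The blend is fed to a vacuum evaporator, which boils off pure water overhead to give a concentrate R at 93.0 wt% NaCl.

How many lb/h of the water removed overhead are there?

2492 lb/h

NaCl entering = 1920×0.504 + 1970×0.286 + 1480×0.774 = 2676.6 lb/h.
All NaCl reports to R, so R = 2676.6/0.930 = 2878.1 lb/h.
Total feed = 5370 lb/h; overhead = 5370 − 2878.1 = 2491.9 lb/h.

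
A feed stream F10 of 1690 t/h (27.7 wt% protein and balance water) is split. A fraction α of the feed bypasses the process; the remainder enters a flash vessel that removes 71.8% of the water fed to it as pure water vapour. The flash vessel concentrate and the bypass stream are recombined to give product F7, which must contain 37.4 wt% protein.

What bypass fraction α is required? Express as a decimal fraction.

All 1690×0.277 = 468.13 t/h of protein reaches F7, so F7 = 468.13/0.374 = 1251.7 t/h and vapour = 438.32 t/h.
The evaporator receives (1−α)·1690 of feed at 0.723 water and removes 0.718 of that water:
0.718×0.723×(1−α)×1690 = 438.32
(1−α) = 438.32/877.3 = 0.4996;  α = 0.5004.

0.500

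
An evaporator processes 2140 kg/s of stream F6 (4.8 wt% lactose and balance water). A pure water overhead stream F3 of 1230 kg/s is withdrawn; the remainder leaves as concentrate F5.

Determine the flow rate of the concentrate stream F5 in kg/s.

910 kg/s

Concentrate = 2140 − 1230 = 910 kg/s.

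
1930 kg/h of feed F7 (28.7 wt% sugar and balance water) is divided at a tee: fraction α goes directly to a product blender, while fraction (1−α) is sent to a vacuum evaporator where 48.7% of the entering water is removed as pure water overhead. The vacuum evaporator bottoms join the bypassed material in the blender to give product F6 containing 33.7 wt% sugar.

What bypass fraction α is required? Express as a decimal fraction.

0.573

All 1930×0.287 = 553.91 kg/h of sugar reaches F6, so F6 = 553.91/0.337 = 1643.6 kg/h and vapour = 286.35 kg/h.
The evaporator receives (1−α)·1930 of feed at 0.713 water and removes 0.487 of that water:
0.487×0.713×(1−α)×1930 = 286.35
(1−α) = 286.35/670.16 = 0.4273;  α = 0.5727.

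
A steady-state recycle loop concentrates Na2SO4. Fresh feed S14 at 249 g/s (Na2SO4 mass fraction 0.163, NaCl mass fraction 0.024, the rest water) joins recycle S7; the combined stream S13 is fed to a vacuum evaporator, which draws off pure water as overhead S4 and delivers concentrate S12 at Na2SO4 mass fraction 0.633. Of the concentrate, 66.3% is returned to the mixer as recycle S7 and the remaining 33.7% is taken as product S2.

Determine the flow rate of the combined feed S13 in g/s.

Overall Na2SO4 balance (none leaves overhead): Na2SO4 in fresh feed = Na2SO4 in product, i.e. 249×0.163 = (1−0.663)·S12·0.633.
S12 = 40.587/(0.633×0.337) = 190.26 g/s.
Recycle S7 = 0.663×190.26 = 126.14 g/s.
Combined feed S13 = 249 + 126.14 = 375.14 g/s.

375.1 g/s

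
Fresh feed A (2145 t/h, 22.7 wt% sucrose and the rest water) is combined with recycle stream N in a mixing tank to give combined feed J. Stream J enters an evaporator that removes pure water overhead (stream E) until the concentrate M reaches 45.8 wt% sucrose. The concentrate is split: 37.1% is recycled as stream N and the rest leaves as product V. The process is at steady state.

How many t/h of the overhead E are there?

Overall sucrose balance (none leaves overhead): sucrose in fresh feed = sucrose in product, i.e. 2145×0.227 = (1−0.371)·M·0.458.
M = 486.92/(0.458×0.629) = 1690.2 t/h.
Recycle N = 0.371×1690.2 = 627.06 t/h.
Combined feed J = 2145 + 627.06 = 2772.1 t/h.
Overhead E = J − M = 2772.1 − 1690.2 = 1081.9 t/h.

1082 t/h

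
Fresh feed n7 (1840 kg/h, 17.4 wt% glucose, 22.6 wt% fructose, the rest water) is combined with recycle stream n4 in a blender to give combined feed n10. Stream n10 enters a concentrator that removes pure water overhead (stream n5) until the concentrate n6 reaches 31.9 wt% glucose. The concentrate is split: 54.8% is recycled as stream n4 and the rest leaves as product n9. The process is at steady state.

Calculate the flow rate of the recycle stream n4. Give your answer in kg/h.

1217 kg/h

Overall glucose balance (none leaves overhead): glucose in fresh feed = glucose in product, i.e. 1840×0.174 = (1−0.548)·n6·0.319.
n6 = 320.16/(0.319×0.452) = 2220.4 kg/h.
Recycle n4 = 0.548×2220.4 = 1216.8 kg/h.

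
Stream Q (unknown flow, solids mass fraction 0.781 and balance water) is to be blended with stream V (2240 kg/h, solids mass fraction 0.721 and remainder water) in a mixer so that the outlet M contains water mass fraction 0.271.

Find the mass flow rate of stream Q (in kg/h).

Let Q be the unknown flow. Total out = 2240 + Q.
water balance: 624.96 + 0.219·Q = 0.271·(2240 + Q)
(0.219 − 0.271)·Q = 0.271×2240 − 624.96 = -17.92
Q = -17.92 / -0.052 = 344.62 kg/h

344.6 kg/h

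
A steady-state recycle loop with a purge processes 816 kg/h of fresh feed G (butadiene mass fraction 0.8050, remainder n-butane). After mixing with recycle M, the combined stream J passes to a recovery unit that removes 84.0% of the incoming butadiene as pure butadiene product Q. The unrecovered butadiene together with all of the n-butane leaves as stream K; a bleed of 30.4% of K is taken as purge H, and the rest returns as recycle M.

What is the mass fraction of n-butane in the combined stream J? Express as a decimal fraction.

n-butane enters only via G and leaves only via the purge: 816×0.195 = 0.304×(n-butane in K), and the recovery unit passes all n-butane, so n-butane in J = n-butane in K = 523.42 kg/h.
butadiene in J: m_A = 816×0.805 + (1−0.304)·(1−0.840)·m_A, so m_A = 656.88/0.8886 = 739.2 kg/h.
J = 739.2 + 523.42 = 1262.6 kg/h.
n-butane fraction in J = 523.42/1262.6 = 0.4146.

0.4146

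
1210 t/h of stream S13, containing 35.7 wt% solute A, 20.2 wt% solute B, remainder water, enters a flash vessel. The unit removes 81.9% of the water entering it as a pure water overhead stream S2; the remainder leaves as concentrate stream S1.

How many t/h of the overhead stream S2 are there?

437 t/h

water entering = 1210×0.441 = 533.61 t/h; overhead removed = 0.819×533.61 = 437.03 t/h.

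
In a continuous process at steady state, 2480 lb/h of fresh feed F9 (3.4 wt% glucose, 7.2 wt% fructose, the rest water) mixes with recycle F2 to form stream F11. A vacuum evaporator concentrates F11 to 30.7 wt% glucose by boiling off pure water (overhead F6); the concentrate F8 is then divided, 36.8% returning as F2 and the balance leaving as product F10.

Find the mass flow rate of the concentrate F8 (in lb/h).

434.6 lb/h

Overall glucose balance (none leaves overhead): glucose in fresh feed = glucose in product, i.e. 2480×0.034 = (1−0.368)·F8·0.307.
F8 = 84.32/(0.307×0.632) = 434.59 lb/h.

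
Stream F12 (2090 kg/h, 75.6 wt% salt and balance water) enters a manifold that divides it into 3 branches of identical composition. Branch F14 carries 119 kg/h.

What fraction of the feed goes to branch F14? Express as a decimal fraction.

Fraction to F14 = 119/2090 = 0.0569.

0.057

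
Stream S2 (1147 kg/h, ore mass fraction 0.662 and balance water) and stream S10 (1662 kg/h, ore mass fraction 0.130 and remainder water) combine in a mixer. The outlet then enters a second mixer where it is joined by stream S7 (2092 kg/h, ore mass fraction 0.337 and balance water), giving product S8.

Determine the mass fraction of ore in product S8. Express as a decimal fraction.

0.343

Overall, product flow = 4901 kg/h.
ore in = 1147×0.662 + 1662×0.130 + 2092×0.337 = 1680.4 kg/h.
ore fraction in S8 = 0.343.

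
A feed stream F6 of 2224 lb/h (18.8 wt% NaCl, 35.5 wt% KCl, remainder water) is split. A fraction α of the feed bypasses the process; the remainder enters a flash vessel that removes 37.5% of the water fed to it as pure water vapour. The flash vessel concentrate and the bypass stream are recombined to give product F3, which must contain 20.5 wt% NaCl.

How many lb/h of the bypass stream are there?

All 2224×0.188 = 418.11 lb/h of NaCl reaches F3, so F3 = 418.11/0.205 = 2039.6 lb/h and vapour = 184.43 lb/h.
The evaporator receives (1−α)·2224 of feed at 0.457 water and removes 0.375 of that water:
0.375×0.457×(1−α)×2224 = 184.43
(1−α) = 184.43/381.14 = 0.4839;  α = 0.5161.
Bypass flow = 0.5161×2224 = 1147.8 lb/h.

1148 lb/h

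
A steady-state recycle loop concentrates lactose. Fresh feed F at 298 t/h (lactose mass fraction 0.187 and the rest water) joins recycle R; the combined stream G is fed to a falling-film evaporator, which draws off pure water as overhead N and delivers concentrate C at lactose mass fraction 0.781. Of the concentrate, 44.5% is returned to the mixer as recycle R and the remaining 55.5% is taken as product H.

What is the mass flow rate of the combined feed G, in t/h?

355.2 t/h

Overall lactose balance (none leaves overhead): lactose in fresh feed = lactose in product, i.e. 298×0.187 = (1−0.445)·C·0.781.
C = 55.726/(0.781×0.555) = 128.56 t/h.
Recycle R = 0.445×128.56 = 57.21 t/h.
Combined feed G = 298 + 57.21 = 355.21 t/h.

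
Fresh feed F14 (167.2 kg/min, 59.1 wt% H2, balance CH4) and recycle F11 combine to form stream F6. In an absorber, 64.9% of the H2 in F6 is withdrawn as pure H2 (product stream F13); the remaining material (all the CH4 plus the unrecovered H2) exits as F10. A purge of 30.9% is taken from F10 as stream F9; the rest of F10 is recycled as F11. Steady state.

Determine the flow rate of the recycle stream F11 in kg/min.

184.6 kg/min

CH4 enters only via F14 and leaves only via the purge: 167.2×0.409 = 0.309×(CH4 in F10), and the absorber passes all CH4, so CH4 in F6 = CH4 in F10 = 221.31 kg/min.
H2 in F6: m_A = 167.2×0.591 + (1−0.309)·(1−0.649)·m_A, so m_A = 98.815/0.7575 = 130.46 kg/min.
F10 = (1−0.649)×130.46 + 221.31 = 267.1 kg/min.
Recycle F11 = (1−0.309)×267.1 = 184.57 kg/min.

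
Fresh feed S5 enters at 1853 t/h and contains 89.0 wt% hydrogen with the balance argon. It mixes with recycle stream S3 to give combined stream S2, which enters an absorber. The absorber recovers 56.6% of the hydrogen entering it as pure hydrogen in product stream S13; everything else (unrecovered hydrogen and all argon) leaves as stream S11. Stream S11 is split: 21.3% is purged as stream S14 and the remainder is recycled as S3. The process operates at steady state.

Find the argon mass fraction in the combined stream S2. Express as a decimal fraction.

0.2764

argon enters only via S5 and leaves only via the purge: 1853×0.110 = 0.213×(argon in S11), and the absorber passes all argon, so argon in S2 = argon in S11 = 956.95 t/h.
hydrogen in S2: m_A = 1853×0.890 + (1−0.213)·(1−0.566)·m_A, so m_A = 1649.2/0.6584 = 2504.7 t/h.
S2 = 2504.7 + 956.95 = 3461.6 t/h.
argon fraction in S2 = 956.95/3461.6 = 0.2764.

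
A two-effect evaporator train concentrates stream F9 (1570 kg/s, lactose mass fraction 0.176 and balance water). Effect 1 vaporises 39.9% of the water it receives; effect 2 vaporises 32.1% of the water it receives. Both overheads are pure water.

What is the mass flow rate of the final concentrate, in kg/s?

804.2 kg/s

water in feed = 1570×0.824 = 1293.7 kg/s.
After stage 1: water left = (1−0.399)×1293.7 = 777.5; stream total = 1053.8 kg/s.
After stage 2: water left = (1−0.321)×777.5 = 527.92; final concentrate = 804.24 kg/s.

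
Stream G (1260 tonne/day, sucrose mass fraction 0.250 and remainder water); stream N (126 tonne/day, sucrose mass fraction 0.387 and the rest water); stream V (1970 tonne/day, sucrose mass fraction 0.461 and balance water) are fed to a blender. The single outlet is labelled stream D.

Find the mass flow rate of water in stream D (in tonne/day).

water out = water in = 1260×0.750 + 126×0.613 + 1970×0.539 = 2084.1 tonne/day.

2084 tonne/day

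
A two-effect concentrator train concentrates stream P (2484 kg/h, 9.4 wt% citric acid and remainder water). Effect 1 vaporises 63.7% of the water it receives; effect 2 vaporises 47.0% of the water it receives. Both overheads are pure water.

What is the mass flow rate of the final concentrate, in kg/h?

water in feed = 2484×0.906 = 2250.5 kg/h.
After stage 1: water left = (1−0.637)×2250.5 = 816.93; stream total = 1050.4 kg/h.
After stage 2: water left = (1−0.470)×816.93 = 432.97; final concentrate = 666.47 kg/h.

666.5 kg/h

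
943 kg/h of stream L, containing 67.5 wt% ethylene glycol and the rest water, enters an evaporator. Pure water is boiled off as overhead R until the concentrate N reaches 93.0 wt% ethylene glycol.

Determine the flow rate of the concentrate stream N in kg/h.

ethylene glycol is conserved: 943×0.675 = 636.53 kg/h all reports to the concentrate.
Concentrate = 636.53/(target fraction) = 684.44 kg/h.

684.4 kg/h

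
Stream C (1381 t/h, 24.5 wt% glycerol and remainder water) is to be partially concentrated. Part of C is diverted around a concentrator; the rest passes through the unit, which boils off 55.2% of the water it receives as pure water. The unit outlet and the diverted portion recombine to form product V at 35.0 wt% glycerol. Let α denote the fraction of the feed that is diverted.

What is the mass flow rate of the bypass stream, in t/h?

386.9 t/h

All 1381×0.245 = 338.34 t/h of glycerol reaches V, so V = 338.34/0.350 = 966.7 t/h and vapour = 414.3 t/h.
The evaporator receives (1−α)·1381 of feed at 0.755 water and removes 0.552 of that water:
0.552×0.755×(1−α)×1381 = 414.3
(1−α) = 414.3/575.55 = 0.7198;  α = 0.2802.
Bypass flow = 0.2802×1381 = 386.9 t/h.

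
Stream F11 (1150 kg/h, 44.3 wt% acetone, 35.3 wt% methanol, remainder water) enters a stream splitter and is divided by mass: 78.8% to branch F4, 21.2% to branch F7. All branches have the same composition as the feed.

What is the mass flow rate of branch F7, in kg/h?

Branch F7 flow = 0.212×1150 = 243.8 kg/h.

243.8 kg/h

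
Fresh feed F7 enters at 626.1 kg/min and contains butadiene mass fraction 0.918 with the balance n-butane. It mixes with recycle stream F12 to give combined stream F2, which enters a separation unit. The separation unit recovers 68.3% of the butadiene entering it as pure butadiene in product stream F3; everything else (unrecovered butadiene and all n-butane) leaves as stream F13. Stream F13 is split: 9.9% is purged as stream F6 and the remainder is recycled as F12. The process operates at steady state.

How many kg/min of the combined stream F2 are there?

1323 kg/min

n-butane enters only via F7 and leaves only via the purge: 626.1×0.082 = 0.099×(n-butane in F13), and the separation unit passes all n-butane, so n-butane in F2 = n-butane in F13 = 518.59 kg/min.
butadiene in F2: m_A = 626.1×0.918 + (1−0.099)·(1−0.683)·m_A, so m_A = 574.76/0.7144 = 804.55 kg/min.
F2 = 804.55 + 518.59 = 1323.1 kg/min.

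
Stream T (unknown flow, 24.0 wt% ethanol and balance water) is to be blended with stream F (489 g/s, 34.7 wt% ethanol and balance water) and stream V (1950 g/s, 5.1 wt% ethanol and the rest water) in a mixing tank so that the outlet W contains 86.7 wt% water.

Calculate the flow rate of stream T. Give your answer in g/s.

516.4 g/s

Let T be the unknown flow. Total out = 2439 + T.
water balance: 2169.9 + 0.760·T = 0.867·(2439 + T)
(0.760 − 0.867)·T = 0.867×2439 − 2169.9 = -55.254
T = -55.254 / -0.107 = 516.39 g/s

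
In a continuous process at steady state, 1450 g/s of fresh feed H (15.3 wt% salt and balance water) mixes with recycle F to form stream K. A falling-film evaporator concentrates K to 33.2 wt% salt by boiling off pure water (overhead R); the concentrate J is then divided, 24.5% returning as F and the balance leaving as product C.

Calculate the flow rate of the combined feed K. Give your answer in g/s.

Overall salt balance (none leaves overhead): salt in fresh feed = salt in product, i.e. 1450×0.153 = (1−0.245)·J·0.332.
J = 221.85/(0.332×0.755) = 885.06 g/s.
Recycle F = 0.245×885.06 = 216.84 g/s.
Combined feed K = 1450 + 216.84 = 1666.8 g/s.

1667 g/s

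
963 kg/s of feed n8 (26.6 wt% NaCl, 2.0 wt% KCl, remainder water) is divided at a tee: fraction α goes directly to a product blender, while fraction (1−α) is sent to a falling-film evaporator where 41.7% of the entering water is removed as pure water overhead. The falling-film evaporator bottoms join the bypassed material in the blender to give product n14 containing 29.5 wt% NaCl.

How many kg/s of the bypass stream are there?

All 963×0.266 = 256.16 kg/s of NaCl reaches n14, so n14 = 256.16/0.295 = 868.33 kg/s and vapour = 94.668 kg/s.
The evaporator receives (1−α)·963 of feed at 0.714 water and removes 0.417 of that water:
0.417×0.714×(1−α)×963 = 94.668
(1−α) = 94.668/286.72 = 0.3302;  α = 0.6698.
Bypass flow = 0.6698×963 = 645.04 kg/s.

645 kg/s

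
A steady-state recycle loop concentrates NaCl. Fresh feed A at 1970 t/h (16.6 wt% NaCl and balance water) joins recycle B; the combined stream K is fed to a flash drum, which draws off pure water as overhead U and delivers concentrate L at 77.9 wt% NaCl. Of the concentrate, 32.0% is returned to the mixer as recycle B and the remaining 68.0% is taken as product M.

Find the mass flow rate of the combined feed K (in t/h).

Overall NaCl balance (none leaves overhead): NaCl in fresh feed = NaCl in product, i.e. 1970×0.166 = (1−0.320)·L·0.779.
L = 327.02/(0.779×0.680) = 617.35 t/h.
Recycle B = 0.320×617.35 = 197.55 t/h.
Combined feed K = 1970 + 197.55 = 2167.6 t/h.

2168 t/h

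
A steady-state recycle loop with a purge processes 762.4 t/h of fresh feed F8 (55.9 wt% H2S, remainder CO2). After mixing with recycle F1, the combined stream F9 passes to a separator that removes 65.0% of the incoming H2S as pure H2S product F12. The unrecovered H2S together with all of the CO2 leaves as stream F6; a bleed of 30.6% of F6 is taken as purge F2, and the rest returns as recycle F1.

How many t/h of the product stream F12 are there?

H2S in F9: m_A = 762.4×0.559 + (1−0.306)·(1−0.650)·m_A, so m_A = 426.18/0.7571 = 562.91 t/h.
Product F12 = 0.650×562.91 = 365.89 t/h.

365.9 t/h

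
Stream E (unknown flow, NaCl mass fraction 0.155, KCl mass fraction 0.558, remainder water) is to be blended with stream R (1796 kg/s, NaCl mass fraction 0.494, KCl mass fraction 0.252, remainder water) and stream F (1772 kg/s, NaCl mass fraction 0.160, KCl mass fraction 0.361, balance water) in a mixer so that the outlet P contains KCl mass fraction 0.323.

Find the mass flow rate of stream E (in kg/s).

256.1 kg/s

Let E be the unknown flow. Total out = 3568 + E.
KCl balance: 1092.3 + 0.558·E = 0.323·(3568 + E)
(0.558 − 0.323)·E = 0.323×3568 − 1092.3 = 60.18
E = 60.18 / 0.235 = 256.09 kg/s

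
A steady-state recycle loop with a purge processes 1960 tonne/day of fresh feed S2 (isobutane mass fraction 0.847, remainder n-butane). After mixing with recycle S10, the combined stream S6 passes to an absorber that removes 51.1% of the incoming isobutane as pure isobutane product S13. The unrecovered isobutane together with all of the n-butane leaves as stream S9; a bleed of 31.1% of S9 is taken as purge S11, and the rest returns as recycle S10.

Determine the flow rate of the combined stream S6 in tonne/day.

3468 tonne/day

n-butane enters only via S2 and leaves only via the purge: 1960×0.153 = 0.311×(n-butane in S9), and the absorber passes all n-butane, so n-butane in S6 = n-butane in S9 = 964.24 tonne/day.
isobutane in S6: m_A = 1960×0.847 + (1−0.311)·(1−0.511)·m_A, so m_A = 1660.1/0.6631 = 2503.7 tonne/day.
S6 = 2503.7 + 964.24 = 3467.9 tonne/day.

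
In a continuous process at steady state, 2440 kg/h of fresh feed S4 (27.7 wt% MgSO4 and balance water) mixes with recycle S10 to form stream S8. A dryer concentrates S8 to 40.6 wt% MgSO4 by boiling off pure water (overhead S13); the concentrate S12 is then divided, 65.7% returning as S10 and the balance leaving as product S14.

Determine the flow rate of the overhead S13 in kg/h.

Overall MgSO4 balance (none leaves overhead): MgSO4 in fresh feed = MgSO4 in product, i.e. 2440×0.277 = (1−0.657)·S12·0.406.
S12 = 675.88/(0.406×0.343) = 4853.4 kg/h.
Recycle S10 = 0.657×4853.4 = 3188.7 kg/h.
Combined feed S8 = 2440 + 3188.7 = 5628.7 kg/h.
Overhead S13 = S8 − S12 = 5628.7 − 4853.4 = 775.27 kg/h.

775.3 kg/h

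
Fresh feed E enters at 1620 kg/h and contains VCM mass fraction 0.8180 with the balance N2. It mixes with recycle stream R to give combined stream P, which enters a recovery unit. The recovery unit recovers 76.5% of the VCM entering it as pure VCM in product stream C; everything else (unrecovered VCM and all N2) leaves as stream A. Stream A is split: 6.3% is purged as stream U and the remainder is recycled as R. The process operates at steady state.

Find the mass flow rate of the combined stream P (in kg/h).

6379 kg/h

N2 enters only via E and leaves only via the purge: 1620×0.182 = 0.063×(N2 in A), and the recovery unit passes all N2, so N2 in P = N2 in A = 4680 kg/h.
VCM in P: m_A = 1620×0.818 + (1−0.063)·(1−0.765)·m_A, so m_A = 1325.2/0.7798 = 1699.3 kg/h.
P = 1699.3 + 4680 = 6379.3 kg/h.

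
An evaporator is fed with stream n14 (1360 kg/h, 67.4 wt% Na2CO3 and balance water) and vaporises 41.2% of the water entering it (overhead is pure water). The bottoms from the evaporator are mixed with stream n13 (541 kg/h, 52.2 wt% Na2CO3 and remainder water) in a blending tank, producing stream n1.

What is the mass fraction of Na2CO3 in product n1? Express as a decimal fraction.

Vapour removed = 0.412×0.326×1360 = 182.66 kg/h; concentrate = 1177.3 kg/h.
Na2CO3 reaching the mixer = 916.64 (from concentrate) + 541×0.522 = 1199 kg/h.
Product flow = 1177.3 + 541 = 1718.3 kg/h; Na2CO3 fraction = 0.698.

0.698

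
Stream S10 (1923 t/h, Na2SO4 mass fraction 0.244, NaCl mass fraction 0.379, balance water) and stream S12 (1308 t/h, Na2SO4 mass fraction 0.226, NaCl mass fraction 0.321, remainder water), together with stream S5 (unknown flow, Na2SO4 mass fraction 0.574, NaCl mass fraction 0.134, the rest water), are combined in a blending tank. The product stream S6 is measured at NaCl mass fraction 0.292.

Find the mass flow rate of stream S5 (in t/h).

Let S5 be the unknown flow. Total out = 3231 + S5.
NaCl balance: 1148.7 + 0.134·S5 = 0.292·(3231 + S5)
(0.134 − 0.292)·S5 = 0.292×3231 − 1148.7 = -205.23
S5 = -205.23 / -0.158 = 1298.9 t/h

1299 t/h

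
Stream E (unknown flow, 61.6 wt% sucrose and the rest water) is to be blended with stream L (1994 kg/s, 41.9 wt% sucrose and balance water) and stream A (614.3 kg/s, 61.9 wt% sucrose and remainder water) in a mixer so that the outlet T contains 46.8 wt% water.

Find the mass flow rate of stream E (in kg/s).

2046 kg/s

Let E be the unknown flow. Total out = 2608.3 + E.
water balance: 1392.6 + 0.384·E = 0.468·(2608.3 + E)
(0.384 − 0.468)·E = 0.468×2608.3 − 1392.6 = -171.88
E = -171.88 / -0.084 = 2046.2 kg/s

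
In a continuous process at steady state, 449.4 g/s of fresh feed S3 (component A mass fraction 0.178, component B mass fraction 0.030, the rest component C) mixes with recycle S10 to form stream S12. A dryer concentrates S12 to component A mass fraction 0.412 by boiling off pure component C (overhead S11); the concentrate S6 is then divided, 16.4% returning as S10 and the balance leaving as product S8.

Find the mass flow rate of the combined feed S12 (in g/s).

487.5 g/s

Overall component A balance (none leaves overhead): component A in fresh feed = component A in product, i.e. 449.4×0.178 = (1−0.164)·S6·0.412.
S6 = 79.993/(0.412×0.836) = 232.25 g/s.
Recycle S10 = 0.164×232.25 = 38.088 g/s.
Combined feed S12 = 449.4 + 38.088 = 487.49 g/s.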